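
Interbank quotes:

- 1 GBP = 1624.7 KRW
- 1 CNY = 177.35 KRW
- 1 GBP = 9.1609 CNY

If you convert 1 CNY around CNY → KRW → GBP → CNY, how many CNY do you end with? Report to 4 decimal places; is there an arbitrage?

1.0000 (no arbitrage)

Around CNY → KRW → GBP → CNY: 1 × 177.35 ÷ 1624.7 × 9.1609 = 0.999991
Product ≈ 1 (deviation 0.001%, within rounding noise).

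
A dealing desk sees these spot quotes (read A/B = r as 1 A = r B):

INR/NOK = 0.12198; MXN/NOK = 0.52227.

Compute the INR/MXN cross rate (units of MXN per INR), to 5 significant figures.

INR/MXN = 0.23356

1 INR × 0.12198 = 0.12198 NOK
0.12198 NOK ÷ 0.52227 = 0.233557 MXN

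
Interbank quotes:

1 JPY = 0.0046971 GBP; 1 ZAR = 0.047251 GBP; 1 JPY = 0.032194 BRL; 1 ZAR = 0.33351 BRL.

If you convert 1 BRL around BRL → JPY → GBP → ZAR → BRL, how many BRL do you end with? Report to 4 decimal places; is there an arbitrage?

1.0298 (arbitrage exists)

Around BRL → JPY → GBP → ZAR → BRL: 1 ÷ 0.032194 × 0.0046971 ÷ 0.047251 × 0.33351 = 1.029800
Product > 1; profitable direction is BRL → JPY → GBP → ZAR → BRL.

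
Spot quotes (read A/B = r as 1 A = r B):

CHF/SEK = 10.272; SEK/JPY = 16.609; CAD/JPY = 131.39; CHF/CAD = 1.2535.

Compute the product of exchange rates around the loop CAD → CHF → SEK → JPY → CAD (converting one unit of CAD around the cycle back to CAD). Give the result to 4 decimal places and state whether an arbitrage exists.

1.0359 (arbitrage exists)

Around CAD → CHF → SEK → JPY → CAD: 1 ÷ 1.2535 × 10.272 × 16.609 ÷ 131.39 = 1.035886
Product > 1; profitable direction is CAD → CHF → SEK → JPY → CAD.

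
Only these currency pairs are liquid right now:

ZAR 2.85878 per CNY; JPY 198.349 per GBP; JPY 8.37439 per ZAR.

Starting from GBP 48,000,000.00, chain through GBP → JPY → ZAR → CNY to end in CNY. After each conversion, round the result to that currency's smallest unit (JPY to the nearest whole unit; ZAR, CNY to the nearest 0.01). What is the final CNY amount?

CNY 397,683,282.80

GBP 48,000,000.00 × 198.349 = JPY 9,520,752,000
JPY 9,520,752,000 ÷ 8.37439 = ZAR 1,136,889,015.20
ZAR 1,136,889,015.20 ÷ 2.85878 = CNY 397,683,282.80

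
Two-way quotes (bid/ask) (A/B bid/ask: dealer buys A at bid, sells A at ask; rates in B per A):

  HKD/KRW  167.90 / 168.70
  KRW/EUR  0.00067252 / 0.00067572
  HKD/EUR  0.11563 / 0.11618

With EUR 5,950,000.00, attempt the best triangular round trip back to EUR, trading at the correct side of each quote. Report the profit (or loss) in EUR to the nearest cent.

Best loop EUR → KRW → HKD → EUR:
EUR 5,950,000.00 ÷ 0.00067572 (buy KRW at ask) = KRW 8,805,422,364
KRW 8,805,422,364 ÷ 168.70 (buy HKD at ask) = HKD 52,195,746.08
HKD 52,195,746.08 × 0.11563 (sell HKD at bid) = EUR 6,035,394.12

Net profit: EUR 85,394.12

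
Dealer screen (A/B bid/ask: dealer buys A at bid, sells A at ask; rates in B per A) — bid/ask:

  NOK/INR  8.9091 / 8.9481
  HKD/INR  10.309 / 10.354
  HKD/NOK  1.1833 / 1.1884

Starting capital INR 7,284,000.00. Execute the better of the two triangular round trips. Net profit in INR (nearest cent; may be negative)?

Net profit: INR 132,354.40

Best loop INR → HKD → NOK → INR:
INR 7,284,000.00 ÷ 10.354 (buy HKD at ask) = HKD 703,496.23
HKD 703,496.23 × 1.1833 (sell HKD at bid) = NOK 832,447.09
NOK 832,447.09 × 8.9091 (sell NOK at bid) = INR 7,416,354.40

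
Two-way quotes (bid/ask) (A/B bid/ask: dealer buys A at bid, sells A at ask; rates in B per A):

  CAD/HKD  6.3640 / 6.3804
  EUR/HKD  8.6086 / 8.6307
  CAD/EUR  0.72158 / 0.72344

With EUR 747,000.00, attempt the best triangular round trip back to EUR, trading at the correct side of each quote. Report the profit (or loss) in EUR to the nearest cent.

Net profit: EUR 14,381.35

Best loop EUR → CAD → HKD → EUR:
EUR 747,000.00 ÷ 0.72344 (buy CAD at ask) = CAD 1,032,566.63
CAD 1,032,566.63 × 6.3640 (sell CAD at bid) = HKD 6,571,254.01
HKD 6,571,254.01 ÷ 8.6307 (buy EUR at ask) = EUR 761,381.35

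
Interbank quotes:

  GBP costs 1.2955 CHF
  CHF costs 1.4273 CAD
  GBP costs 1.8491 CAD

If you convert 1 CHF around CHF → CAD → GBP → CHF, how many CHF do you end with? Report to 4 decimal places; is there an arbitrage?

Around CHF → CAD → GBP → CHF: 1 × 1.4273 ÷ 1.8491 × 1.2955 = 0.999982
Product ≈ 1 (deviation 0.002%, within rounding noise).

1.0000 (no arbitrage)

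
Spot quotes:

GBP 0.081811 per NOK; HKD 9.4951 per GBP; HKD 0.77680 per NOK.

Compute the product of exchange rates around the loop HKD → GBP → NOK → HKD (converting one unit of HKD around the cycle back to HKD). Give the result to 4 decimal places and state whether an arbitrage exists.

1.0000 (no arbitrage)

Around HKD → GBP → NOK → HKD: 1 ÷ 9.4951 ÷ 0.081811 × 0.77680 = 0.999995
Product ≈ 1 (deviation 0.000%, within rounding noise).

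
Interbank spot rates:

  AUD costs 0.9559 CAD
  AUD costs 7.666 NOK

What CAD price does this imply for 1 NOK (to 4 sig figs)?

1 NOK ÷ 7.666 = 0.130446 AUD
0.130446 AUD × 0.9559 = 0.124693 CAD

NOK/CAD = 0.1247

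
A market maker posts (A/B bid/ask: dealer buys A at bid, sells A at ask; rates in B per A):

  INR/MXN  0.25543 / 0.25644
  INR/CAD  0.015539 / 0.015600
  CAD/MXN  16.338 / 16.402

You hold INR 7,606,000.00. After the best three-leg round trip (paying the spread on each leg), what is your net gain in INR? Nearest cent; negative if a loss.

Best loop INR → MXN → CAD → INR:
INR 7,606,000.00 × 0.25543 (sell INR at bid) = MXN 1,942,800.58
MXN 1,942,800.58 ÷ 16.402 (buy CAD at ask) = CAD 118,449.00
CAD 118,449.00 ÷ 0.015600 (buy INR at ask) = INR 7,592,884.94

Net result: INR -13,115.06 (no profitable arbitrage after spreads)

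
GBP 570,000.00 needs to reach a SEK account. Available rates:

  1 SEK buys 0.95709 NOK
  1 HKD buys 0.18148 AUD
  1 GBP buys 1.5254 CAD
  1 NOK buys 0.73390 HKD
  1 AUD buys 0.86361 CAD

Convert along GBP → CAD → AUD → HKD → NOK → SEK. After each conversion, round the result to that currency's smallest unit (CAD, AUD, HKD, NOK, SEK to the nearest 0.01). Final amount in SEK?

GBP 570,000.00 × 1.5254 = CAD 869,478.00
CAD 869,478.00 ÷ 0.86361 = AUD 1,006,794.73
AUD 1,006,794.73 ÷ 0.18148 = HKD 5,547,689.72
HKD 5,547,689.72 ÷ 0.73390 = NOK 7,559,190.24
NOK 7,559,190.24 ÷ 0.95709 = SEK 7,898,097.61

SEK 7,898,097.61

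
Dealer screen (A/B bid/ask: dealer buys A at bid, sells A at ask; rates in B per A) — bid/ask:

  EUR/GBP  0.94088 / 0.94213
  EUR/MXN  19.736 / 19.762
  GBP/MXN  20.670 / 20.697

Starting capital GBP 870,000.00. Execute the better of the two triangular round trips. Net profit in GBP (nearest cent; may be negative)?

Best loop GBP → EUR → MXN → GBP:
GBP 870,000.00 ÷ 0.94213 (buy EUR at ask) = EUR 923,439.44
EUR 923,439.44 × 19.736 (sell EUR at bid) = MXN 18,225,000.80
MXN 18,225,000.80 ÷ 20.697 (buy GBP at ask) = GBP 880,562.44

Net profit: GBP 10,562.44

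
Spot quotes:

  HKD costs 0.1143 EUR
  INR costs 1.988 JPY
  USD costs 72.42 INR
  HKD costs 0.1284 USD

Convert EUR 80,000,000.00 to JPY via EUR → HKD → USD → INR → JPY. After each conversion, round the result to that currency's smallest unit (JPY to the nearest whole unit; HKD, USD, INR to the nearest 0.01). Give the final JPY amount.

EUR 80,000,000.00 ÷ 0.1143 = HKD 699,912,510.94
HKD 699,912,510.94 × 0.1284 = USD 89,868,766.40
USD 89,868,766.40 × 72.42 = INR 6,508,296,062.69
INR 6,508,296,062.69 × 1.988 = JPY 12,938,492,573

JPY 12,938,492,573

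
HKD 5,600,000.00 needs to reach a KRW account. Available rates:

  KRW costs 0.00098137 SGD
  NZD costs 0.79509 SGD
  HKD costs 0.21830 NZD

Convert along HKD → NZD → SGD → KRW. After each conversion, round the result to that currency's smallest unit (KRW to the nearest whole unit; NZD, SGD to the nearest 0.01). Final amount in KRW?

HKD 5,600,000.00 × 0.21830 = NZD 1,222,480.00
NZD 1,222,480.00 × 0.79509 = SGD 971,981.62
SGD 971,981.62 ÷ 0.00098137 = KRW 990,433,394

KRW 990,433,394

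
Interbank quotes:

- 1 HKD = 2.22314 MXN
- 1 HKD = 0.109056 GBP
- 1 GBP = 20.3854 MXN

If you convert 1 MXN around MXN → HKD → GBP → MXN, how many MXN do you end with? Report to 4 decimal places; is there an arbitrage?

Around MXN → HKD → GBP → MXN: 1 ÷ 2.22314 × 0.109056 × 20.3854 = 1.000005
Product ≈ 1 (deviation 0.000%, within rounding noise).

1.0000 (no arbitrage)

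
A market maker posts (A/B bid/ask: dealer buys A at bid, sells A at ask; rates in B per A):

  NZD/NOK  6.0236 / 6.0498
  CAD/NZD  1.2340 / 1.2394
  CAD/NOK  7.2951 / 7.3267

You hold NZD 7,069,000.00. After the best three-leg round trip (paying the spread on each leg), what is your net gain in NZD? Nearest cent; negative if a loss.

Net profit: NZD 102,679.23

Best loop NZD → NOK → CAD → NZD:
NZD 7,069,000.00 × 6.0236 (sell NZD at bid) = NOK 42,580,828.40
NOK 42,580,828.40 ÷ 7.3267 (buy CAD at ask) = CAD 5,811,733.58
CAD 5,811,733.58 × 1.2340 (sell CAD at bid) = NZD 7,171,679.23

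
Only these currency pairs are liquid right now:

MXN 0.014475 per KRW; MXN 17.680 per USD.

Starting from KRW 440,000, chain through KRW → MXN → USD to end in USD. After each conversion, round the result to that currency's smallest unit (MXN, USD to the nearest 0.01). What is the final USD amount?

USD 360.24

KRW 440,000 × 0.014475 = MXN 6,369.00
MXN 6,369.00 ÷ 17.680 = USD 360.24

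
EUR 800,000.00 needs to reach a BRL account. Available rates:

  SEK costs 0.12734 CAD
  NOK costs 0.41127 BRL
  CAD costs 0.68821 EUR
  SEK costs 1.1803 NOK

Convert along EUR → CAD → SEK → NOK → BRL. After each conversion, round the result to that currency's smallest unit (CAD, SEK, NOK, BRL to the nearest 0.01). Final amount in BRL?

BRL 4,431,222.93

EUR 800,000.00 ÷ 0.68821 = CAD 1,162,435.88
CAD 1,162,435.88 ÷ 0.12734 = SEK 9,128,599.65
SEK 9,128,599.65 × 1.1803 = NOK 10,774,486.17
NOK 10,774,486.17 × 0.41127 = BRL 4,431,222.93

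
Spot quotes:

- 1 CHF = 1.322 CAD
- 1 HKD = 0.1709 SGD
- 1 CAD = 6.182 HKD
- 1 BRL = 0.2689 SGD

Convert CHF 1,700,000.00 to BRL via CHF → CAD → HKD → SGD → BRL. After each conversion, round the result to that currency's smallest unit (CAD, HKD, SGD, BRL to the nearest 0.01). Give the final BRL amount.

CHF 1,700,000.00 × 1.322 = CAD 2,247,400.00
CAD 2,247,400.00 × 6.182 = HKD 13,893,426.80
HKD 13,893,426.80 × 0.1709 = SGD 2,374,386.64
SGD 2,374,386.64 ÷ 0.2689 = BRL 8,829,998.66

BRL 8,829,998.66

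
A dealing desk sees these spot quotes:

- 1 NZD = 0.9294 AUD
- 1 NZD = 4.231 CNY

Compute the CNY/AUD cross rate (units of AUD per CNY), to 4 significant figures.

CNY/AUD = 0.2197

1 CNY ÷ 4.231 = 0.236351 NZD
0.236351 NZD × 0.9294 = 0.219664 AUD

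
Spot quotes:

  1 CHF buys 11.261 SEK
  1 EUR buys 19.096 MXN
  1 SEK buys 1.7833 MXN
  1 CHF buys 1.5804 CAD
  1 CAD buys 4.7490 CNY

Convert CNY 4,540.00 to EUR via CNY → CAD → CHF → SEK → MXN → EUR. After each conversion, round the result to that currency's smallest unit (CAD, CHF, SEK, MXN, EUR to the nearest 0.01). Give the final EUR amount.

EUR 636.13

CNY 4,540.00 ÷ 4.7490 = CAD 955.99
CAD 955.99 ÷ 1.5804 = CHF 604.90
CHF 604.90 × 11.261 = SEK 6,811.78
SEK 6,811.78 × 1.7833 = MXN 12,147.45
MXN 12,147.45 ÷ 19.096 = EUR 636.13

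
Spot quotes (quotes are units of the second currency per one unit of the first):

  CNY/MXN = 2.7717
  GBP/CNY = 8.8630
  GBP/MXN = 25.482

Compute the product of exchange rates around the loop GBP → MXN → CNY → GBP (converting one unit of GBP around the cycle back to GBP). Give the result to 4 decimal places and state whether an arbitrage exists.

1.0373 (arbitrage exists)

Around GBP → MXN → CNY → GBP: 1 × 25.482 ÷ 2.7717 ÷ 8.8630 = 1.037305
Product > 1; profitable direction is GBP → MXN → CNY → GBP.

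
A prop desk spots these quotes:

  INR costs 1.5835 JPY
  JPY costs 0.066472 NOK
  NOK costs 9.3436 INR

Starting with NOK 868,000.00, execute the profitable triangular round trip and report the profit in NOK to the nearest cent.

Profitable loop is NOK → JPY → INR → NOK:
NOK 868,000.00 ÷ 0.066472 = JPY 13,058,130
JPY 13,058,130 ÷ 1.5835 = INR 8,246,371.80
INR 8,246,371.80 ÷ 9.3436 = NOK 882,569.01
Profit = NOK 882,569.01 − NOK 868,000.00

Profit: NOK 14,569.01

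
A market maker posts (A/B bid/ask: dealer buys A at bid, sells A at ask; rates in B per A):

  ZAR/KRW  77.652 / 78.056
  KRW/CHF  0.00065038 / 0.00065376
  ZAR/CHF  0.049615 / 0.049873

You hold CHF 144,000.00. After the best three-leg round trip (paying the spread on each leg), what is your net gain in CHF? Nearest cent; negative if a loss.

Best loop CHF → ZAR → KRW → CHF:
CHF 144,000.00 ÷ 0.049873 (buy ZAR at ask) = ZAR 2,887,333.83
ZAR 2,887,333.83 × 77.652 (sell ZAR at bid) = KRW 224,207,246
KRW 224,207,246 × 0.00065038 (sell KRW at bid) = CHF 145,819.91

Net profit: CHF 1,819.91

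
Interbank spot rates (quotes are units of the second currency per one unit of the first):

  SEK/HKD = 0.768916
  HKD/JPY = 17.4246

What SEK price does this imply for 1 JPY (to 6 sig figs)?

JPY/SEK = 0.0746377

1 JPY ÷ 17.4246 = 0.0573901 HKD
0.0573901 HKD ÷ 0.768916 = 0.0746377 SEK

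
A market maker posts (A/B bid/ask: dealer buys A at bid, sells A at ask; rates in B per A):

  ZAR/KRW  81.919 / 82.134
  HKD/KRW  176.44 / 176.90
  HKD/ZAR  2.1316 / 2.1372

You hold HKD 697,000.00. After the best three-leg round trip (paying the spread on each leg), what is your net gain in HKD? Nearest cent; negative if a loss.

Best loop HKD → KRW → ZAR → HKD:
HKD 697,000.00 × 176.44 (sell HKD at bid) = KRW 122,978,680
KRW 122,978,680 ÷ 82.134 (buy ZAR at ask) = ZAR 1,497,293.20
ZAR 1,497,293.20 ÷ 2.1372 (buy HKD at ask) = HKD 700,586.38

Net profit: HKD 3,586.38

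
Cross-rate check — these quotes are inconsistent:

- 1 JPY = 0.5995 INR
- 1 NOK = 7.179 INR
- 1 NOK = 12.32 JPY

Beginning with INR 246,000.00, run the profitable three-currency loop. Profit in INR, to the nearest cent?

Profit: INR 7,087.71

Profitable loop is INR → NOK → JPY → INR:
INR 246,000.00 ÷ 7.179 = NOK 34,266.61
NOK 34,266.61 × 12.32 = JPY 422,165
JPY 422,165 × 0.5995 = INR 253,087.71
Profit = INR 253,087.71 − INR 246,000.00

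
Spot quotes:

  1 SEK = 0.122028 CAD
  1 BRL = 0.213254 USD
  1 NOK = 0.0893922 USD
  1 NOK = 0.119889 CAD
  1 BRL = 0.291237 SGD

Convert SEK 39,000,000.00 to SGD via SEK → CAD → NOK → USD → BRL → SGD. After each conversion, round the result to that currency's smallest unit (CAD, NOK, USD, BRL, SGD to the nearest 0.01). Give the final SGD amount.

SGD 4,846,115.40

SEK 39,000,000.00 × 0.122028 = CAD 4,759,092.00
CAD 4,759,092.00 ÷ 0.119889 = NOK 39,695,818.63
NOK 39,695,818.63 × 0.0893922 = USD 3,548,496.56
USD 3,548,496.56 ÷ 0.213254 = BRL 16,639,765.54
BRL 16,639,765.54 × 0.291237 = SGD 4,846,115.40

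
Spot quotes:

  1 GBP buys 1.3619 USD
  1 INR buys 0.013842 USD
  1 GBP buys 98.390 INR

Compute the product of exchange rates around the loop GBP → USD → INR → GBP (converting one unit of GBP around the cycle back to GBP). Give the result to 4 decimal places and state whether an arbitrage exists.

Around GBP → USD → INR → GBP: 1 × 1.3619 ÷ 0.013842 ÷ 98.390 = 0.999989
Product ≈ 1 (deviation 0.001%, within rounding noise).

1.0000 (no arbitrage)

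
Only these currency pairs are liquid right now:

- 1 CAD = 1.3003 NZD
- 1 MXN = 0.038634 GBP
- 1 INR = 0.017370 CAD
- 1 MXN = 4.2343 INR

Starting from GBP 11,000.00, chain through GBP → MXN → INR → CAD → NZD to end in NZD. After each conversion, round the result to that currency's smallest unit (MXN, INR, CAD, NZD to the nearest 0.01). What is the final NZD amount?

GBP 11,000.00 ÷ 0.038634 = MXN 284,723.30
MXN 284,723.30 × 4.2343 = INR 1,205,603.87
INR 1,205,603.87 × 0.017370 = CAD 20,941.34
CAD 20,941.34 × 1.3003 = NZD 27,230.02

NZD 27,230.02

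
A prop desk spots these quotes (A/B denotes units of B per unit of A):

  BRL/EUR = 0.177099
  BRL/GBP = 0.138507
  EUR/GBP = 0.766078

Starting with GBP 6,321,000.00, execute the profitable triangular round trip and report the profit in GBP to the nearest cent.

Profitable loop is GBP → EUR → BRL → GBP:
GBP 6,321,000.00 ÷ 0.766078 = EUR 8,251,118.03
EUR 8,251,118.03 ÷ 0.177099 = BRL 46,590,427.01
BRL 46,590,427.01 × 0.138507 = GBP 6,453,100.27
Profit = GBP 6,453,100.27 − GBP 6,321,000.00

Profit: GBP 132,100.27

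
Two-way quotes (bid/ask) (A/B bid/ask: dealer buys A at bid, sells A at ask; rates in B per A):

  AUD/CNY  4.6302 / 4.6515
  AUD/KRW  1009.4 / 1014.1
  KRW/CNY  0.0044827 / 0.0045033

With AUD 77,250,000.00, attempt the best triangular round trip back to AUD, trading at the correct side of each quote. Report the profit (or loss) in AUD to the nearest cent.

Best loop AUD → CNY → KRW → AUD:
AUD 77,250,000.00 × 4.6302 (sell AUD at bid) = CNY 357,682,950.00
CNY 357,682,950.00 ÷ 0.0045033 (buy KRW at ask) = KRW 79,426,853,641
KRW 79,426,853,641 ÷ 1014.1 (buy AUD at ask) = AUD 78,322,506.30

Net profit: AUD 1,072,506.30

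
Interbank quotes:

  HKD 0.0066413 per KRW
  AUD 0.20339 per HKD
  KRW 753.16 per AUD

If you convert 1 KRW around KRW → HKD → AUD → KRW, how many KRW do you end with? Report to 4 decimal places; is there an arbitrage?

Around KRW → HKD → AUD → KRW: 1 × 0.0066413 × 0.20339 × 753.16 = 1.017349
Product > 1; profitable direction is KRW → HKD → AUD → KRW.

1.0173 (arbitrage exists)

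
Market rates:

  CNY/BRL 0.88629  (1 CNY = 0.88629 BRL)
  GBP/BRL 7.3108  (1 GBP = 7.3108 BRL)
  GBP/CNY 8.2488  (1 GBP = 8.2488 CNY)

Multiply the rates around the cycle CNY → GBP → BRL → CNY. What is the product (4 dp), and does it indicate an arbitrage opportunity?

Around CNY → GBP → BRL → CNY: 1 ÷ 8.2488 × 7.3108 ÷ 0.88629 = 0.999996
Product ≈ 1 (deviation 0.000%, within rounding noise).

1.0000 (no arbitrage)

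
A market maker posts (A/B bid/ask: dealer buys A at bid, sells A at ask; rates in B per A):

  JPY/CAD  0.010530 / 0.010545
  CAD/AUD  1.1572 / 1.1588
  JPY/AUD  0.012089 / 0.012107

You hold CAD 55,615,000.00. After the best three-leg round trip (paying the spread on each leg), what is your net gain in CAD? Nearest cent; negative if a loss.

Net profit: CAD 359,754.22

Best loop CAD → AUD → JPY → CAD:
CAD 55,615,000.00 × 1.1572 (sell CAD at bid) = AUD 64,357,678.00
AUD 64,357,678.00 ÷ 0.012107 (buy JPY at ask) = JPY 5,315,741,141
JPY 5,315,741,141 × 0.010530 (sell JPY at bid) = CAD 55,974,754.22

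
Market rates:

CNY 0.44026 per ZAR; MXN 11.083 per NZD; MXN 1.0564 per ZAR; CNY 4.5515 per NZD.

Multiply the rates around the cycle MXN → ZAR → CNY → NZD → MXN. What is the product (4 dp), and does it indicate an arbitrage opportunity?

1.0148 (arbitrage exists)

Around MXN → ZAR → CNY → NZD → MXN: 1 ÷ 1.0564 × 0.44026 ÷ 4.5515 × 11.083 = 1.014807
Product > 1; profitable direction is MXN → ZAR → CNY → NZD → MXN.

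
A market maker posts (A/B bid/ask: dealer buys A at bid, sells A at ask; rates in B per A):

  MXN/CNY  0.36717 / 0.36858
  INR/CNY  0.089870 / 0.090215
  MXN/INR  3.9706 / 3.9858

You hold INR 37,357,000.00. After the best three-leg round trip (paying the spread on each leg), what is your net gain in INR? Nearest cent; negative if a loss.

Net profit: INR 788,641.74

Best loop INR → MXN → CNY → INR:
INR 37,357,000.00 ÷ 3.9858 (buy MXN at ask) = MXN 9,372,522.45
MXN 9,372,522.45 × 0.36717 (sell MXN at bid) = CNY 3,441,309.07
CNY 3,441,309.07 ÷ 0.090215 (buy INR at ask) = INR 38,145,641.74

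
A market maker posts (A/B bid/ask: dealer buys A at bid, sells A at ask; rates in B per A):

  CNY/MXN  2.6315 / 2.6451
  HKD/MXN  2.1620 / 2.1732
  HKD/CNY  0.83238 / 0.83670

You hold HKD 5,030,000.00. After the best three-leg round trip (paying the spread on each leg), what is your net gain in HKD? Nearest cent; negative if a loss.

Best loop HKD → CNY → MXN → HKD:
HKD 5,030,000.00 × 0.83238 (sell HKD at bid) = CNY 4,186,871.40
CNY 4,186,871.40 × 2.6315 (sell CNY at bid) = MXN 11,017,752.09
MXN 11,017,752.09 ÷ 2.1732 (buy HKD at ask) = HKD 5,069,828.86

Net profit: HKD 39,828.86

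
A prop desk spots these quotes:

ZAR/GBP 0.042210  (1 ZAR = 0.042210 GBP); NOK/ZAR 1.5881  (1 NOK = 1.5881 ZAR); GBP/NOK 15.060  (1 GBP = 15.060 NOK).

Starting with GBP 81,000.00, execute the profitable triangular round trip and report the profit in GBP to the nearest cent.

Profitable loop is GBP → NOK → ZAR → GBP:
GBP 81,000.00 × 15.060 = NOK 1,219,860.00
NOK 1,219,860.00 × 1.5881 = ZAR 1,937,259.67
ZAR 1,937,259.67 × 0.042210 = GBP 81,771.73
Profit = GBP 81,771.73 − GBP 81,000.00

Profit: GBP 771.73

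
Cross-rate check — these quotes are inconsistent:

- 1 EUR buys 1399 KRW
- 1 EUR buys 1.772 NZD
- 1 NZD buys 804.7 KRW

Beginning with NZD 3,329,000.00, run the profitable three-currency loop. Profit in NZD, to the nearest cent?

Profitable loop is NZD → KRW → EUR → NZD:
NZD 3,329,000.00 × 804.7 = KRW 2,678,846,300
KRW 2,678,846,300 ÷ 1399 = EUR 1,914,829.38
EUR 1,914,829.38 × 1.772 = NZD 3,393,077.66
Profit = NZD 3,393,077.66 − NZD 3,329,000.00

Profit: NZD 64,077.66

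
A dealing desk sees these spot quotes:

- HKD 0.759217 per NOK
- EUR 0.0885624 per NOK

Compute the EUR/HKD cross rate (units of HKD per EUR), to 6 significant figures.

EUR/HKD = 8.57268

1 EUR ÷ 0.0885624 = 11.2915 NOK
11.2915 NOK × 0.759217 = 8.57268 HKD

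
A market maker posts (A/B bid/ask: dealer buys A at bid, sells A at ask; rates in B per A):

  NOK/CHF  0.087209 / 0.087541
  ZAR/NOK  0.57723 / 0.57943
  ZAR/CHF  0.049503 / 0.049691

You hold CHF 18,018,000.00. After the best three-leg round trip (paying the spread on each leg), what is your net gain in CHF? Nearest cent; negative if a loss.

Net profit: CHF 235,201.44

Best loop CHF → ZAR → NOK → CHF:
CHF 18,018,000.00 ÷ 0.049691 (buy ZAR at ask) = ZAR 362,600,873.40
ZAR 362,600,873.40 × 0.57723 (sell ZAR at bid) = NOK 209,304,102.15
NOK 209,304,102.15 × 0.087209 (sell NOK at bid) = CHF 18,253,201.44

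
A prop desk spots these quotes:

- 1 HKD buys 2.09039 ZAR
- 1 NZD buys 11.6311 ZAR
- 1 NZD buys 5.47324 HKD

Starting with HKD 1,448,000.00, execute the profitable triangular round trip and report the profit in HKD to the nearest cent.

Profitable loop is HKD → NZD → ZAR → HKD:
HKD 1,448,000.00 ÷ 5.47324 = NZD 264,559.93
NZD 264,559.93 × 11.6311 = ZAR 3,077,123.02
ZAR 3,077,123.02 ÷ 2.09039 = HKD 1,472,032.98
Profit = HKD 1,472,032.98 − HKD 1,448,000.00

Profit: HKD 24,032.98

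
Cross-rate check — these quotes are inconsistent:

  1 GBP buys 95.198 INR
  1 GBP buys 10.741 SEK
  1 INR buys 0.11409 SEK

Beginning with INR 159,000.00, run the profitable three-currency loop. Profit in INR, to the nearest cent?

Profit: INR 1,778.44

Profitable loop is INR → SEK → GBP → INR:
INR 159,000.00 × 0.11409 = SEK 18,140.31
SEK 18,140.31 ÷ 10.741 = GBP 1,688.88
GBP 1,688.88 × 95.198 = INR 160,778.44
Profit = INR 160,778.44 − INR 159,000.00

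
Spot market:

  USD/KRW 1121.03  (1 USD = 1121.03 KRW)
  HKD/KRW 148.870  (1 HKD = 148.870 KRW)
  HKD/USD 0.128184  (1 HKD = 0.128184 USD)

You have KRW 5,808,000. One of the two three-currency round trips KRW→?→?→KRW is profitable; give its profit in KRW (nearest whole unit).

Profit: KRW 209,038

Profitable loop is KRW → USD → HKD → KRW:
KRW 5,808,000 ÷ 1121.03 = USD 5,180.95
USD 5,180.95 ÷ 0.128184 = HKD 40,418.07
HKD 40,418.07 × 148.870 = KRW 6,017,038
Profit = KRW 6,017,038 − KRW 5,808,000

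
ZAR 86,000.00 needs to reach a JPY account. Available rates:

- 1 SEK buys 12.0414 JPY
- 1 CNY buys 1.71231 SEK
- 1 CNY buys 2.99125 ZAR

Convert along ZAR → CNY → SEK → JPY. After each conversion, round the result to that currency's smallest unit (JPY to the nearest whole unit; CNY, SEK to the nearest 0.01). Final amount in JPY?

JPY 592,796

ZAR 86,000.00 ÷ 2.99125 = CNY 28,750.52
CNY 28,750.52 × 1.71231 = SEK 49,229.80
SEK 49,229.80 × 12.0414 = JPY 592,796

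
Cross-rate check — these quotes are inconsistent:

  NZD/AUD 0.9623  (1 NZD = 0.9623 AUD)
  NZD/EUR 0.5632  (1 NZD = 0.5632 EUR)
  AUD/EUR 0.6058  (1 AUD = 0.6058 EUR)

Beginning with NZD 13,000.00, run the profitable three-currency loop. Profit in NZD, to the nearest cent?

Profit: NZD 456.14

Profitable loop is NZD → AUD → EUR → NZD:
NZD 13,000.00 × 0.9623 = AUD 12,509.90
AUD 12,509.90 × 0.6058 = EUR 7,578.50
EUR 7,578.50 ÷ 0.5632 = NZD 13,456.14
Profit = NZD 13,456.14 − NZD 13,000.00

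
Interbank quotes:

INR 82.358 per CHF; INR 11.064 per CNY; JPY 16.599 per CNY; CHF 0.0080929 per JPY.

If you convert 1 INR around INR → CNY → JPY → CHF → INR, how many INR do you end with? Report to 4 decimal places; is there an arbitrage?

Around INR → CNY → JPY → CHF → INR: 1 ÷ 11.064 × 16.599 × 0.0080929 × 82.358 = 0.999953
Product ≈ 1 (deviation 0.005%, within rounding noise).

1.0000 (no arbitrage)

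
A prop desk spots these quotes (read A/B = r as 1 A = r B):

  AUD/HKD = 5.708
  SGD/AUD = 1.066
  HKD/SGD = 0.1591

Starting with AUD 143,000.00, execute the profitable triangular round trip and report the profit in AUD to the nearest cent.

Profit: AUD 4,715.03

Profitable loop is AUD → SGD → HKD → AUD:
AUD 143,000.00 ÷ 1.066 = SGD 134,146.34
SGD 134,146.34 ÷ 0.1591 = HKD 843,157.39
HKD 843,157.39 ÷ 5.708 = AUD 147,715.03
Profit = AUD 147,715.03 − AUD 143,000.00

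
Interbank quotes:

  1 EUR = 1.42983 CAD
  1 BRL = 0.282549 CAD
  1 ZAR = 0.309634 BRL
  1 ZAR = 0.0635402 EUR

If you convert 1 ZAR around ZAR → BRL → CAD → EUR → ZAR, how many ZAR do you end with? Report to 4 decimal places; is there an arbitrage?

Around ZAR → BRL → CAD → EUR → ZAR: 1 × 0.309634 × 0.282549 ÷ 1.42983 ÷ 0.0635402 = 0.962963
Product < 1; profitable direction is ZAR → EUR → CAD → BRL → ZAR.

0.9630 (arbitrage exists)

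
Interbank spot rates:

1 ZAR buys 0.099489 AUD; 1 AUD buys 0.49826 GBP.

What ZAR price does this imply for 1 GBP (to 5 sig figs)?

1 GBP ÷ 0.49826 = 2.00698 AUD
2.00698 AUD ÷ 0.099489 = 20.1729 ZAR

GBP/ZAR = 20.173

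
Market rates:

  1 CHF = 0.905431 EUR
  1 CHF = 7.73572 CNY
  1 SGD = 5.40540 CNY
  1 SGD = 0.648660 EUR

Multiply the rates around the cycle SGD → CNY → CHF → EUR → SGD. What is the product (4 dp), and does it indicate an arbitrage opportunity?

Around SGD → CNY → CHF → EUR → SGD: 1 × 5.40540 ÷ 7.73572 × 0.905431 ÷ 0.648660 = 0.975361
Product < 1; profitable direction is SGD → EUR → CHF → CNY → SGD.

0.9754 (arbitrage exists)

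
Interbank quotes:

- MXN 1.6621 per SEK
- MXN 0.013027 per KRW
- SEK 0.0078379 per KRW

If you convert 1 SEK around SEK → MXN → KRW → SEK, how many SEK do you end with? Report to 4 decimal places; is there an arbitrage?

Around SEK → MXN → KRW → SEK: 1 × 1.6621 ÷ 0.013027 × 0.0078379 = 1.000029
Product ≈ 1 (deviation 0.003%, within rounding noise).

1.0000 (no arbitrage)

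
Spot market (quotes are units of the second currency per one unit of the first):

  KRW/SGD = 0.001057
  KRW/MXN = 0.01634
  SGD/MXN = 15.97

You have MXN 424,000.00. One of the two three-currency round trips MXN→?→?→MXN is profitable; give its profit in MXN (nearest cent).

Profitable loop is MXN → KRW → SGD → MXN:
MXN 424,000.00 ÷ 0.01634 = KRW 25,948,592
KRW 25,948,592 × 0.001057 = SGD 27,427.66
SGD 27,427.66 × 15.97 = MXN 438,019.76
Profit = MXN 438,019.76 − MXN 424,000.00

Profit: MXN 14,019.76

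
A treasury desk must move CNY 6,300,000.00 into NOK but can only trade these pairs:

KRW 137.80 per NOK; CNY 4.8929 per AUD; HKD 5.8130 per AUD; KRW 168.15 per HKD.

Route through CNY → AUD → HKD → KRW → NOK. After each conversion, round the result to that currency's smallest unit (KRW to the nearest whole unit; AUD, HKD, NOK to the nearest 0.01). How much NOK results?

CNY 6,300,000.00 ÷ 4.8929 = AUD 1,287,579.96
AUD 1,287,579.96 × 5.8130 = HKD 7,484,702.31
HKD 7,484,702.31 × 168.15 = KRW 1,258,552,693
KRW 1,258,552,693 ÷ 137.80 = NOK 9,133,183.55

NOK 9,133,183.55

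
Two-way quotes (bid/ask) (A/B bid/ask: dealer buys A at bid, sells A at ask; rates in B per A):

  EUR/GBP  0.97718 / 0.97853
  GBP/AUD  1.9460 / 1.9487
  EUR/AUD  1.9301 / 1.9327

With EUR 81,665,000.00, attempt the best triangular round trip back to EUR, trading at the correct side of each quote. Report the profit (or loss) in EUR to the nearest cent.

Best loop EUR → AUD → GBP → EUR:
EUR 81,665,000.00 × 1.9301 (sell EUR at bid) = AUD 157,621,616.50
AUD 157,621,616.50 ÷ 1.9487 (buy GBP at ask) = GBP 80,885,521.89
GBP 80,885,521.89 ÷ 0.97853 (buy EUR at ask) = EUR 82,660,237.18

Net profit: EUR 995,237.18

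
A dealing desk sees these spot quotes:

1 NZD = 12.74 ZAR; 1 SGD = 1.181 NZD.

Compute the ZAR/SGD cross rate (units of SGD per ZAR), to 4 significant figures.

ZAR/SGD = 0.06646

1 ZAR ÷ 12.74 = 0.0784929 NZD
0.0784929 NZD ÷ 1.181 = 0.0664631 SGD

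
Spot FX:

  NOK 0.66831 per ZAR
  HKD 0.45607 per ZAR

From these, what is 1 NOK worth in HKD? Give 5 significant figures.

1 NOK ÷ 0.66831 = 1.49631 ZAR
1.49631 ZAR × 0.45607 = 0.682423 HKD

NOK/HKD = 0.68242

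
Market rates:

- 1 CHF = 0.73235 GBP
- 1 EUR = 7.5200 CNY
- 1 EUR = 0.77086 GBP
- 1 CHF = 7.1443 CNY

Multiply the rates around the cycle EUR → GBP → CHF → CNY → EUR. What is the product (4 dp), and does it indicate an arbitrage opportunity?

Around EUR → GBP → CHF → CNY → EUR: 1 × 0.77086 ÷ 0.73235 × 7.1443 ÷ 7.5200 = 0.999997
Product ≈ 1 (deviation 0.000%, within rounding noise).

1.0000 (no arbitrage)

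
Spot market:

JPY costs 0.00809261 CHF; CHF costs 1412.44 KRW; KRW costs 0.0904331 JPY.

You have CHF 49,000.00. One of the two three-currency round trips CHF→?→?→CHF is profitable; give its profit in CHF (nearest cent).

Profitable loop is CHF → KRW → JPY → CHF:
CHF 49,000.00 × 1412.44 = KRW 69,209,560
KRW 69,209,560 × 0.0904331 = JPY 6,258,835
JPY 6,258,835 × 0.00809261 = CHF 50,650.31
Profit = CHF 50,650.31 − CHF 49,000.00

Profit: CHF 1,650.31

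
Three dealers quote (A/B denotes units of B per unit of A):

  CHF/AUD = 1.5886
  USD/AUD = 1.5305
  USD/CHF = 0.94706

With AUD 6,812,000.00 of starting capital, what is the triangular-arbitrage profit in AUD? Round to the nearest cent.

Profitable loop is AUD → CHF → USD → AUD:
AUD 6,812,000.00 ÷ 1.5886 = CHF 4,288,052.37
CHF 4,288,052.37 ÷ 0.94706 = USD 4,527,751.54
USD 4,527,751.54 × 1.5305 = AUD 6,929,723.73
Profit = AUD 6,929,723.73 − AUD 6,812,000.00

Profit: AUD 117,723.73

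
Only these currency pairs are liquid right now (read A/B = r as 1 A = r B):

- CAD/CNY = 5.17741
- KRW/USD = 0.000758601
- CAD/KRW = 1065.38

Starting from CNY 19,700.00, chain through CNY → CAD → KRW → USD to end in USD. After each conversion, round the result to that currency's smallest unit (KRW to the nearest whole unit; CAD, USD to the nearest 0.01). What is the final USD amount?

USD 3,075.19

CNY 19,700.00 ÷ 5.17741 = CAD 3,804.99
CAD 3,804.99 × 1065.38 = KRW 4,053,760
KRW 4,053,760 × 0.000758601 = USD 3,075.19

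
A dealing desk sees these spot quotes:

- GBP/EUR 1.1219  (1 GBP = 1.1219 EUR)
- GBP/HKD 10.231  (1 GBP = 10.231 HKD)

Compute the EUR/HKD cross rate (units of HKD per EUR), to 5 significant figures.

1 EUR ÷ 1.1219 = 0.891345 GBP
0.891345 GBP × 10.231 = 9.11935 HKD

EUR/HKD = 9.1194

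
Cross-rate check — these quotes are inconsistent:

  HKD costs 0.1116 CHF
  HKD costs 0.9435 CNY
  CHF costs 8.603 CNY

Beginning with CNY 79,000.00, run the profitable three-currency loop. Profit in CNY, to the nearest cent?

Profitable loop is CNY → HKD → CHF → CNY:
CNY 79,000.00 ÷ 0.9435 = HKD 83,730.79
HKD 83,730.79 × 0.1116 = CHF 9,344.36
CHF 9,344.36 × 8.603 = CNY 80,389.50
Profit = CNY 80,389.50 − CNY 79,000.00

Profit: CNY 1,389.50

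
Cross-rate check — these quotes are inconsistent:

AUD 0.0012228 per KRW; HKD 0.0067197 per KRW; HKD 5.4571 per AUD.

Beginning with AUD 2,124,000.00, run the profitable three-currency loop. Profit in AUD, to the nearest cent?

Profit: AUD 14,883.13

Profitable loop is AUD → KRW → HKD → AUD:
AUD 2,124,000.00 ÷ 0.0012228 = KRW 1,736,997,056
KRW 1,736,997,056 × 0.0067197 = HKD 11,672,099.12
HKD 11,672,099.12 ÷ 5.4571 = AUD 2,138,883.13
Profit = AUD 2,138,883.13 − AUD 2,124,000.00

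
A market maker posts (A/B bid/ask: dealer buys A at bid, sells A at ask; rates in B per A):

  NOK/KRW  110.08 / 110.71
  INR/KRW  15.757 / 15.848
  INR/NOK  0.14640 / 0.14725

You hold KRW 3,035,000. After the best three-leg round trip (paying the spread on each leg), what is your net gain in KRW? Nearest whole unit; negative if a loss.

Net profit: KRW 51,269

Best loop KRW → INR → NOK → KRW:
KRW 3,035,000 ÷ 15.848 (buy INR at ask) = INR 191,506.81
INR 191,506.81 × 0.14640 (sell INR at bid) = NOK 28,036.60
NOK 28,036.60 × 110.08 (sell NOK at bid) = KRW 3,086,269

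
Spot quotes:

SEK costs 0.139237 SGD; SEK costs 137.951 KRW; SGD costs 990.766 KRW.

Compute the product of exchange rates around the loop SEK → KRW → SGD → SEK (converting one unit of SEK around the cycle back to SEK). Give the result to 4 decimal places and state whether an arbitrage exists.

1.0000 (no arbitrage)

Around SEK → KRW → SGD → SEK: 1 × 137.951 ÷ 990.766 ÷ 0.139237 = 0.999998
Product ≈ 1 (deviation 0.000%, within rounding noise).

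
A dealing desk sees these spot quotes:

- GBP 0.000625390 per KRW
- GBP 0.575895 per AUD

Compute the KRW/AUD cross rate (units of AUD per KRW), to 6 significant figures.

KRW/AUD = 0.00108594

1 KRW × 0.000625390 = 0.00062539 GBP
0.00062539 GBP ÷ 0.575895 = 0.00108594 AUD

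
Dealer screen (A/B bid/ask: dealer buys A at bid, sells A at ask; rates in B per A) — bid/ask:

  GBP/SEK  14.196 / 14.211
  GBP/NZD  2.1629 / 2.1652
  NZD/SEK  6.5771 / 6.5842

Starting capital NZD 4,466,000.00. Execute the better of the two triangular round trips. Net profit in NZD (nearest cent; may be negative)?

Net profit: NZD 4,591.26

Best loop NZD → SEK → GBP → NZD:
NZD 4,466,000.00 × 6.5771 (sell NZD at bid) = SEK 29,373,328.60
SEK 29,373,328.60 ÷ 14.211 (buy GBP at ask) = GBP 2,066,943.11
GBP 2,066,943.11 × 2.1629 (sell GBP at bid) = NZD 4,470,591.26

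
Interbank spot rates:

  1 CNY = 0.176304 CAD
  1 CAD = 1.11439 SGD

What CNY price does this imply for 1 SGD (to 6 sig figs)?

SGD/CNY = 5.08980

1 SGD ÷ 1.11439 = 0.897352 CAD
0.897352 CAD ÷ 0.176304 = 5.0898 CNY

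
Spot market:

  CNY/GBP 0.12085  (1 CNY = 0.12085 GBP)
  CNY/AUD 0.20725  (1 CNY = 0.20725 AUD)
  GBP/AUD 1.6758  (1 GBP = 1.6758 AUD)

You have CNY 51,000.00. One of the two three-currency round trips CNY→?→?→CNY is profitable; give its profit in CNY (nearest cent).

Profitable loop is CNY → AUD → GBP → CNY:
CNY 51,000.00 × 0.20725 = AUD 10,569.75
AUD 10,569.75 ÷ 1.6758 = GBP 6,307.29
GBP 6,307.29 ÷ 0.12085 = CNY 52,191.03
Profit = CNY 52,191.03 − CNY 51,000.00

Profit: CNY 1,191.03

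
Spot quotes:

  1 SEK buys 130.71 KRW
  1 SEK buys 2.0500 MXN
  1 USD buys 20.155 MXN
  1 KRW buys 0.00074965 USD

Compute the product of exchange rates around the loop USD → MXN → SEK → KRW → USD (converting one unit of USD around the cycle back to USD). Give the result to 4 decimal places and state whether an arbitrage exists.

0.9634 (arbitrage exists)

Around USD → MXN → SEK → KRW → USD: 1 × 20.155 ÷ 2.0500 × 130.71 × 0.00074965 = 0.963377
Product < 1; profitable direction is USD → KRW → SEK → MXN → USD.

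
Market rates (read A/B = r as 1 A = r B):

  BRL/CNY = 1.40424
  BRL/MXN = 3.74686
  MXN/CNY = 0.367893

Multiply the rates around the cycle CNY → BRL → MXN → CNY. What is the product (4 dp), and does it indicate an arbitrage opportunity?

0.9816 (arbitrage exists)

Around CNY → BRL → MXN → CNY: 1 ÷ 1.40424 × 3.74686 × 0.367893 = 0.981630
Product < 1; profitable direction is CNY → MXN → BRL → CNY.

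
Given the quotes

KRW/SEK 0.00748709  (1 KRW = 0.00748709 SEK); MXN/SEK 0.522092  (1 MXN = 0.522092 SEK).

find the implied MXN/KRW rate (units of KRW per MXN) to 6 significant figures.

MXN/KRW = 69.7323

1 MXN × 0.522092 = 0.522092 SEK
0.522092 SEK ÷ 0.00748709 = 69.7323 KRW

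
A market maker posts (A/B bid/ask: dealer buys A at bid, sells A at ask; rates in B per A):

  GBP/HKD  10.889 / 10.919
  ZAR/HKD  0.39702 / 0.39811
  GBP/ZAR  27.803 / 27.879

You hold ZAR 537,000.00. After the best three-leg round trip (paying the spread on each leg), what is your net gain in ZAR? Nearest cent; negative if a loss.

Best loop ZAR → HKD → GBP → ZAR:
ZAR 537,000.00 × 0.39702 (sell ZAR at bid) = HKD 213,199.74
HKD 213,199.74 ÷ 10.919 (buy GBP at ask) = GBP 19,525.57
GBP 19,525.57 × 27.803 (sell GBP at bid) = ZAR 542,869.53

Net profit: ZAR 5,869.53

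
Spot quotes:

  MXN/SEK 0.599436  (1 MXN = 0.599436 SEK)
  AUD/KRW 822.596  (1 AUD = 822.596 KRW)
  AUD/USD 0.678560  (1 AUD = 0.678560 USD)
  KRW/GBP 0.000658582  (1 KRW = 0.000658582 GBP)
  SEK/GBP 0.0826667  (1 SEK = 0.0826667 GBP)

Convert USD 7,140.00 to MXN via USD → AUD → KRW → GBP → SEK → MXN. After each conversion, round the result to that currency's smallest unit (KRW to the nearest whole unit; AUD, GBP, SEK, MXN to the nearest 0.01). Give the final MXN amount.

USD 7,140.00 ÷ 0.678560 = AUD 10,522.28
AUD 10,522.28 × 822.596 = KRW 8,655,585
KRW 8,655,585 × 0.000658582 = GBP 5,700.41
GBP 5,700.41 ÷ 0.0826667 = SEK 68,956.54
SEK 68,956.54 ÷ 0.599436 = MXN 115,035.70

MXN 115,035.70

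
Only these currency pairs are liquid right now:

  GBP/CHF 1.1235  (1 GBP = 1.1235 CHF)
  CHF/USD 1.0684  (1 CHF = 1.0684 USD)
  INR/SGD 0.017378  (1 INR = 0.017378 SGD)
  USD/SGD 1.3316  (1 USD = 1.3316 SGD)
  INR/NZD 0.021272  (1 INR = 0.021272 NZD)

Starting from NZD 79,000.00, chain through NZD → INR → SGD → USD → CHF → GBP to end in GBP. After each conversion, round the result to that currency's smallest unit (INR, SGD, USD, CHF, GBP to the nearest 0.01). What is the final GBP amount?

NZD 79,000.00 ÷ 0.021272 = INR 3,713,802.18
INR 3,713,802.18 × 0.017378 = SGD 64,538.45
SGD 64,538.45 ÷ 1.3316 = USD 48,466.84
USD 48,466.84 ÷ 1.0684 = CHF 45,363.95
CHF 45,363.95 ÷ 1.1235 = GBP 40,377.35

GBP 40,377.35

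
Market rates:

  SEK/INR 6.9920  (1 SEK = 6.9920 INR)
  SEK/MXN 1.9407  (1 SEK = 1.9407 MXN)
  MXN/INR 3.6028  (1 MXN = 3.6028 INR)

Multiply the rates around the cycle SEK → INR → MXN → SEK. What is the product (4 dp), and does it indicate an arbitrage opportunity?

1.0000 (no arbitrage)

Around SEK → INR → MXN → SEK: 1 × 6.9920 ÷ 3.6028 ÷ 1.9407 = 1.000007
Product ≈ 1 (deviation 0.001%, within rounding noise).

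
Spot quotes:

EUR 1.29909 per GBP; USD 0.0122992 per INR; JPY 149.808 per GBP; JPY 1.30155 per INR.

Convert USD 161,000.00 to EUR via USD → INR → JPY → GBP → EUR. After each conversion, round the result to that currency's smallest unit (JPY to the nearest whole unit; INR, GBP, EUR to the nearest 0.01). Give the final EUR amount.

USD 161,000.00 ÷ 0.0122992 = INR 13,090,282.29
INR 13,090,282.29 × 1.30155 = JPY 17,037,657
JPY 17,037,657 ÷ 149.808 = GBP 113,729.95
GBP 113,729.95 × 1.29909 = EUR 147,745.44

EUR 147,745.44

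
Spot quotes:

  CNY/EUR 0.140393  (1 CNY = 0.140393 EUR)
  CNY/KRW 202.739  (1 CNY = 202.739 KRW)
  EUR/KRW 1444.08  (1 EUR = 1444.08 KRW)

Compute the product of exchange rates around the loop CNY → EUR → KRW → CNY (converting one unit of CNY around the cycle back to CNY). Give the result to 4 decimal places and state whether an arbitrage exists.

Around CNY → EUR → KRW → CNY: 1 × 0.140393 × 1444.08 ÷ 202.739 = 0.999999
Product ≈ 1 (deviation 0.000%, within rounding noise).

1.0000 (no arbitrage)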